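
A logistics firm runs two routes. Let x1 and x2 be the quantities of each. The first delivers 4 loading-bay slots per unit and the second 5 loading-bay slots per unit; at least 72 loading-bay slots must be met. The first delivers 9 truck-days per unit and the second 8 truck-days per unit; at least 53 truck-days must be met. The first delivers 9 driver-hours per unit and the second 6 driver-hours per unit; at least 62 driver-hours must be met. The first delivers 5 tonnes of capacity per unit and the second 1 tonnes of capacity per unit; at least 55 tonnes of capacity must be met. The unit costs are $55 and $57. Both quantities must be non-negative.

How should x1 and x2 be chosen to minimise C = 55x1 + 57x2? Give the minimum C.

x1 = 29/3, x2 = 20/3, minimum C = 2735/3

Corner points and C = 55x1 + 57x2:
  (0, 55) → C = 3135
  (18, 0) → C = 990
  (29/3, 20/3) → C = 2735/3
The feasible region is unbounded (it extends along (0, 1), (1, 0)), but C strictly increases along every unbounded feasible direction, so there is no improving ray and the minimum is attained at a vertex.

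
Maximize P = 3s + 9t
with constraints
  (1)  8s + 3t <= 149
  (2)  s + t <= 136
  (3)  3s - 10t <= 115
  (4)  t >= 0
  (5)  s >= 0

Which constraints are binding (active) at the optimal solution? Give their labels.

(1) and (5)

Feasible corners and P = 3s + 9t:
  (149/8, 0) → P = 447/8
  (0, 149/3) → P = 447
  (0, 0) → P = 0

The maximum is at (0, 149/3). Substituting into each constraint, equality holds for (1) and (5); the remaining constraints have slack.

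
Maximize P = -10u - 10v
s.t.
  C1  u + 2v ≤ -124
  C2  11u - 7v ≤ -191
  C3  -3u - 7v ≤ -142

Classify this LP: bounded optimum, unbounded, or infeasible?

unbounded

From the feasible point (-1152, 514), moving in the direction (-2, 1) keeps every constraint satisfied while P increases without bound.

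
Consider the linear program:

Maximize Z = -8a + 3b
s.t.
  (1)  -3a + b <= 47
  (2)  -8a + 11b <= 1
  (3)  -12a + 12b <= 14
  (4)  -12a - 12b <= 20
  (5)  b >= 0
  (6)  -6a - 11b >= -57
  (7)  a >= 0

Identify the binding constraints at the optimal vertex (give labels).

(2) and (7)

Feasible corners and Z = -8a + 3b:
  (4, 3) → Z = -23
  (0, 1/11) → Z = 3/11
  (19/2, 0) → Z = -76
  (0, 0) → Z = 0

The maximum is at (0, 1/11). Substituting into each constraint, equality holds for (2) and (7); the remaining constraints have slack.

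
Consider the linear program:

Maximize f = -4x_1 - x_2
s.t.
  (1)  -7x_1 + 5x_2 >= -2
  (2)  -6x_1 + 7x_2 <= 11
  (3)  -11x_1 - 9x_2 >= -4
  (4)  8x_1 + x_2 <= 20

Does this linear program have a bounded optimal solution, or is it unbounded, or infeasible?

unbounded

From the feasible point (19/59, 3/59), moving in the direction (-5, -7) keeps every constraint satisfied while f increases without bound.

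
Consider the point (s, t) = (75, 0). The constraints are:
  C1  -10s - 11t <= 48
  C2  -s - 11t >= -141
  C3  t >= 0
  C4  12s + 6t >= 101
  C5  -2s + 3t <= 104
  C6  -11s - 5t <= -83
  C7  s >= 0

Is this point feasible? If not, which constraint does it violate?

feasible

C1: -750 ≤ 48 ✓
C2: -75 ≥ -141 ✓
C3: 0 ≥ 0 ✓
C4: 900 ≥ 101 ✓
C5: -150 ≤ 104 ✓
C6: -825 ≤ -83 ✓
C7: 75 ≥ 0 ✓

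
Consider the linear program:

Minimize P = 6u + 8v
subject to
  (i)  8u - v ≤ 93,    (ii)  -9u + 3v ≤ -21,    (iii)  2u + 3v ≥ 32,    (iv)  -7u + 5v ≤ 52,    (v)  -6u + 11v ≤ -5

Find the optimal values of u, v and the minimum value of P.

Feasible corners and P = 6u + 8v:
  (311/26, 35/13) → P = 1213/13
  (509/41, 259/41) → P = 5126/41
  (367/40, 91/20) → P = 1829/20

The optimum lies where 2u + 3v = 32 and -6u + 11v = -5.
Solving simultaneously gives u = 367/40, v = 91/20.

u = 367/40, v = 91/20, minimum P = 1829/20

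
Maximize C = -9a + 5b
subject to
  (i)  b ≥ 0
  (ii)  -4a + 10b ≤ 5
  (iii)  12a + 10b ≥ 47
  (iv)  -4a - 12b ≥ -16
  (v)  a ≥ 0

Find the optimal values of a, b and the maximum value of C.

a = 101/26, b = 1/26, maximum C = -452/13

Extreme points and C = -9a + 5b:
  (47/12, 0) → C = -141/4
  (4, 0) → C = -36
  (101/26, 1/26) → C = -452/13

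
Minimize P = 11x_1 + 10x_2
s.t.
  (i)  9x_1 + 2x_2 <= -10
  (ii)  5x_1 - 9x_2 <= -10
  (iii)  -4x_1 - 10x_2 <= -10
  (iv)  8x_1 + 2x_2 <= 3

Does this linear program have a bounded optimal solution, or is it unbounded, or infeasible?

From the feasible point (-60/41, 65/41), moving in the direction (-10, 4) keeps every constraint satisfied while P decreases without bound.

unbounded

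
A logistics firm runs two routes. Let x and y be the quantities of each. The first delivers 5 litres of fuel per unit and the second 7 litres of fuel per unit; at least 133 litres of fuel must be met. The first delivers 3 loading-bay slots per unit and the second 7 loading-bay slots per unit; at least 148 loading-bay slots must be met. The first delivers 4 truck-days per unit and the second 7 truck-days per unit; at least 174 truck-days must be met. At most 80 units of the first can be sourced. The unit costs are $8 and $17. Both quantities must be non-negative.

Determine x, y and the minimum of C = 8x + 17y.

Vertices and C = 8x + 17y:
  (0, 174/7) → C = 2958/7
  (148/3, 0) → C = 1184/3
  (80, 0) → C = 640
  (26, 10) → C = 378
The feasible region is unbounded (it extends along (0, 1)), but C strictly increases along every unbounded feasible direction, so there is no improving ray and the minimum is attained at a vertex.

x = 26, y = 10, minimum C = 378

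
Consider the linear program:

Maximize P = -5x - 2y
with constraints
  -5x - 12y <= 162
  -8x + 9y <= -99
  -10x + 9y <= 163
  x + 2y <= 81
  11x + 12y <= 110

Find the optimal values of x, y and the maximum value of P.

Feasible corners and P = -5x - 2y:
  (-90/47, -597/47) → P = 1644/47
  (136/3, -583/18) → P = -1457/9
  (726/65, -209/195) → P = -10472/195

x = -90/47, y = -597/47, maximum P = 1644/47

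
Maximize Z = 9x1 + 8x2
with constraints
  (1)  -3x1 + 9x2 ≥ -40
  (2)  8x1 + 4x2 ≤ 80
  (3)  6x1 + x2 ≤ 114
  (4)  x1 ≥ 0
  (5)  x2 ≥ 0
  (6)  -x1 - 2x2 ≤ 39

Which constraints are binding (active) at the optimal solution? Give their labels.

Extreme points and Z = 9x1 + 8x2:
  (0, 20) → Z = 160
  (10, 0) → Z = 90
  (0, 0) → Z = 0

The maximum is at (0, 20). Substituting into each constraint, equality holds for (2) and (4); the remaining constraints have slack.

(2) and (4)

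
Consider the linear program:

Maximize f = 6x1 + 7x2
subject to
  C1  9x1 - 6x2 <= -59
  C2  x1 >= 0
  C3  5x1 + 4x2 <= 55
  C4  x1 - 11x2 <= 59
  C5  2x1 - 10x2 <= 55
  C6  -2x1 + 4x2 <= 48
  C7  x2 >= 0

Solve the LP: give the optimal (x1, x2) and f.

x1 = 1, x2 = 25/2, maximum f = 187/2

Extreme points and f = 6x1 + 7x2:
  (0, 59/6) → f = 413/6
  (47/33, 395/33) → f = 277/3
  (0, 12) → f = 84
  (1, 25/2) → f = 187/2

The optimum lies where 5x1 + 4x2 = 55 and -2x1 + 4x2 = 48.
Solving simultaneously gives x1 = 1, x2 = 25/2.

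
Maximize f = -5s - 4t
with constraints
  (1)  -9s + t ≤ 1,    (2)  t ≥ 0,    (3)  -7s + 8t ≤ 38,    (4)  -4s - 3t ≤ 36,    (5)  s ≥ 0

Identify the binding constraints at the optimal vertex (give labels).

Feasible corners and f = -5s - 4t:
  (6/13, 67/13) → f = -298/13
  (0, 1) → f = -4
  (0, 0) → f = 0
The feasible region is unbounded (it extends along (8, 7), (1, 0)), but f strictly decreases along every unbounded feasible direction, so there is no improving ray and the maximum is attained at a vertex.

The maximum is at (0, 0). Substituting into each constraint, equality holds for (2) and (5); the remaining constraints have slack.

(2) and (5)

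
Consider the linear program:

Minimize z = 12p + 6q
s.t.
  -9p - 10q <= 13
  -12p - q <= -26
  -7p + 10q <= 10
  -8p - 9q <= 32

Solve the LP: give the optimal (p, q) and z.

p = 91/37, q = -130/37, minimum z = 312/37

Feasible corners and z = 12p + 6q:
  (91/37, -130/37) → z = 312/37
  (203, -184) → z = 1332
  (250/127, 302/127) → z = 4812/127
The feasible region is unbounded (it extends along (10, 7), (9, -8)), but z strictly increases along every unbounded feasible direction, so there is no improving ray and the minimum is attained at a vertex.

The binding constraints are -9p - 10q = 13 and -12p - q = -26.
Solving simultaneously gives p = 91/37, q = -130/37.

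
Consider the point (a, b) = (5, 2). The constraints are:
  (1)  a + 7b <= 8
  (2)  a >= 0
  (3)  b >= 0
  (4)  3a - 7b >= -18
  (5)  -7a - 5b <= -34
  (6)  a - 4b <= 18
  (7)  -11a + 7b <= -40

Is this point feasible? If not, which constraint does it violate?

not feasible — violates (1)

Constraint (1): a + 7b = 19, which is not ≤ 8. All other constraints are satisfied.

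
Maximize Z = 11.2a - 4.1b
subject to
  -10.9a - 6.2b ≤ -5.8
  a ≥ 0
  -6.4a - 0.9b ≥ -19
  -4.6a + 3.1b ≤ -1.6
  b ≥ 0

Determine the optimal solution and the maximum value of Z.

a = 95/32, b = 0, maximum Z = 133/4

Vertices and Z = 11.2a - 4.1b:
  (30/67, 308/2077) → Z = 45766/10385
  (58/109, 0) → Z = 3248/545
  (3017/1199, 3858/1199) → Z = 89863/5995
  (95/32, 0) → Z = 133/4

At the optimal vertex, -6.4a - 0.9b = -19 and b = 0.
Solving simultaneously gives a = 95/32, b = 0.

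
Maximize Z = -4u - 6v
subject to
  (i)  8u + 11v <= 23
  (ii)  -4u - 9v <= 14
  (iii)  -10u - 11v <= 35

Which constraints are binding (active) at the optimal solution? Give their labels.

Extreme points and Z = -4u - 6v:
  (361/28, -51/7) → Z = -55/7
  (-29, 255/11) → Z = -254/11
  (-7/2, 0) → Z = 14

The maximum is at (-7/2, 0). Substituting into each constraint, equality holds for (ii) and (iii); the remaining constraints have slack.

(ii) and (iii)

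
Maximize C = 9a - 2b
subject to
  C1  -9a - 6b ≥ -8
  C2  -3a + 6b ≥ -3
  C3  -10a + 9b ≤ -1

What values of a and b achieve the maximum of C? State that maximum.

Feasible corners and C = 9a - 2b:
  (11/12, -1/24) → C = 25/3
  (26/47, 71/141) → C = 560/141
  (-7/11, -9/11) → C = -45/11

The binding constraints are -9a - 6b = -8 and -3a + 6b = -3.
Solving simultaneously gives a = 11/12, b = -1/24.

a = 11/12, b = -1/24, maximum C = 25/3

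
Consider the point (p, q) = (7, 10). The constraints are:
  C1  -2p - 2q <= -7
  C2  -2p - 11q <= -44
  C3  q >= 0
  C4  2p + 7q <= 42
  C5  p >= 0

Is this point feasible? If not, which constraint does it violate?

Constraint C4: 2p + 7q = 84, which is not ≤ 42. All other constraints are satisfied.

not feasible — violates C4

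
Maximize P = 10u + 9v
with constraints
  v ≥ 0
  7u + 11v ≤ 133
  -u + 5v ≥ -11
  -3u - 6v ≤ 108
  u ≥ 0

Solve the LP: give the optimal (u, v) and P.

Vertices and P = 10u + 9v:
  (11, 0) → P = 110
  (0, 0) → P = 0
  (393/23, 28/23) → P = 4182/23
  (0, 133/11) → P = 1197/11

u = 393/23, v = 28/23, maximum P = 4182/23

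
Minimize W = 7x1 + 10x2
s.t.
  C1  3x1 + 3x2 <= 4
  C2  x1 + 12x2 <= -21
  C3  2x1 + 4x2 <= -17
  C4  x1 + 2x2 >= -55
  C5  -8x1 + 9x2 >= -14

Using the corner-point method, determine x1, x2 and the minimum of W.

x1 = -309/5, x2 = 17/5, minimum W = -1993/5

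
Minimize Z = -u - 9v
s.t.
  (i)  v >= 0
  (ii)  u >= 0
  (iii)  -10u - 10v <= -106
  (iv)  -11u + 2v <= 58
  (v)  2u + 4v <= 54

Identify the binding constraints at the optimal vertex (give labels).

Corner points and Z = -u - 9v:
  (53/5, 0) → Z = -53/5
  (27, 0) → Z = -27
  (0, 53/5) → Z = -477/5
  (0, 27/2) → Z = -243/2

The minimum is at (0, 27/2). Substituting into each constraint, equality holds for (ii) and (v); the remaining constraints have slack.

(ii) and (v)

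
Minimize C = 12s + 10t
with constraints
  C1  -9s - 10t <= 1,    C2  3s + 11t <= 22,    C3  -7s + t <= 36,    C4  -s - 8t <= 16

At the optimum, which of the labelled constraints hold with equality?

C1 and C2

Feasible corners and C = 12s + 10t:
  (-77/23, 67/23) → C = -254/23
  (76/31, -143/62) → C = 197/31
  (352/13, -70/13) → C = 3524/13

The minimum is at (-77/23, 67/23). Substituting into each constraint, equality holds for C1 and C2; the remaining constraints have slack.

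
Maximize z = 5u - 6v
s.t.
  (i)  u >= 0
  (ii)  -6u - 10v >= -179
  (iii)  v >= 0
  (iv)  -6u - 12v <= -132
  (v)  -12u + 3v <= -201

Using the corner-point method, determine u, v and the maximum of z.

u = 179/6, v = 0, maximum z = 895/6

Corner points and z = 5u - 6v:
  (179/6, 0) → z = 895/6
  (849/46, 157/23) → z = 2361/46
  (22, 0) → z = 110
  (52/3, 7/3) → z = 218/3

At the optimal vertex, -6u - 10v = -179 and v = 0.
Solving simultaneously gives u = 179/6, v = 0.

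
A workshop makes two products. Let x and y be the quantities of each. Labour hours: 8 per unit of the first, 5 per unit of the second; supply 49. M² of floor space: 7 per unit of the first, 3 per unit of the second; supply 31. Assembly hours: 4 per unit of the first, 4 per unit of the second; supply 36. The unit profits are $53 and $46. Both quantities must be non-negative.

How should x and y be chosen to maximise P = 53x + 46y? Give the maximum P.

Vertices and P = 53x + 46y:
  (0, 0) → P = 0
  (0, 9) → P = 414
  (31/7, 0) → P = 1643/7
  (1, 8) → P = 421

x = 1, y = 8, maximum P = 421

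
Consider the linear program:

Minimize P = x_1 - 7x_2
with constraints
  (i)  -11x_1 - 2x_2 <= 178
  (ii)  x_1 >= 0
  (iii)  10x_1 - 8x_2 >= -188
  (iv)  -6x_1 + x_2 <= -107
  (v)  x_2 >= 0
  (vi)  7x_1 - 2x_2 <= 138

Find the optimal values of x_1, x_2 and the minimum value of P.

Vertices and P = x_1 - 7x_2:
  (522/19, 1099/19) → P = -7171/19
  (370/9, 674/9) → P = -4348/9
  (107/6, 0) → P = 107/6
  (138/7, 0) → P = 138/7

The optimum lies where 10x_1 - 8x_2 = -188 and 7x_1 - 2x_2 = 138.
Solving simultaneously gives x_1 = 370/9, x_2 = 674/9.

x_1 = 370/9, x_2 = 674/9, minimum P = -4348/9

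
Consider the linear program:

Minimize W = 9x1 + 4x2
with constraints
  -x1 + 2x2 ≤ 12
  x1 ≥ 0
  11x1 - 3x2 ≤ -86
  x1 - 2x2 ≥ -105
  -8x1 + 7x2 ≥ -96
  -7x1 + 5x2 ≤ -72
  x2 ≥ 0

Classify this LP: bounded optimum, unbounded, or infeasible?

The boundaries -x1 + 2x2 = 12 and -8x1 + 7x2 = -96 meet at (92/3, 64/3), but that point violates 11x1 - 3x2 ≤ -86. Every candidate vertex is excluded by some other constraint, so the feasible region is empty.

infeasible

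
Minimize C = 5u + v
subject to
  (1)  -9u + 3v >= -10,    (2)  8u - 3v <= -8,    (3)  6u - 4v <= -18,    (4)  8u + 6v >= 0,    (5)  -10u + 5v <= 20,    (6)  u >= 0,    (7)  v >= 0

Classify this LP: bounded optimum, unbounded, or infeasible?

Corner points and C = 5u + v:
  (11/7, 48/7) → C = 103/7
  (2, 8) → C = 18
  (1, 6) → C = 11
The feasible region has finitely many vertices and no improving ray; the minimum is 11 at (1, 6).

bounded optimum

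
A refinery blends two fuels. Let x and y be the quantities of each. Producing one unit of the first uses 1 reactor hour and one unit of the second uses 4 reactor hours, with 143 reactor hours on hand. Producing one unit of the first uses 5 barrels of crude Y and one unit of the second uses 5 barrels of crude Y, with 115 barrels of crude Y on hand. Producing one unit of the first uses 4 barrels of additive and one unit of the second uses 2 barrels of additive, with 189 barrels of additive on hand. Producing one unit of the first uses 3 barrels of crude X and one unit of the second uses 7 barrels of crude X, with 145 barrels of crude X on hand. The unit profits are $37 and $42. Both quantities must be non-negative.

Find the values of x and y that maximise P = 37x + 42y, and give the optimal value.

x = 4, y = 19, maximum P = 946

Extreme points and P = 37x + 42y:
  (0, 0) → P = 0
  (0, 145/7) → P = 870
  (23, 0) → P = 851
  (4, 19) → P = 946

The optimum lies where 5x + 5y = 115 and 3x + 7y = 145.
Solving simultaneously gives x = 4, y = 19.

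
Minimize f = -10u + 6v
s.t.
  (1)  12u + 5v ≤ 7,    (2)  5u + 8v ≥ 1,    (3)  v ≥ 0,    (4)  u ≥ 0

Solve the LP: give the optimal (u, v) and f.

u = 7/12, v = 0, minimum f = -35/6

The binding constraints are 12u + 5v = 7 and v = 0.
Solving simultaneously gives u = 7/12, v = 0.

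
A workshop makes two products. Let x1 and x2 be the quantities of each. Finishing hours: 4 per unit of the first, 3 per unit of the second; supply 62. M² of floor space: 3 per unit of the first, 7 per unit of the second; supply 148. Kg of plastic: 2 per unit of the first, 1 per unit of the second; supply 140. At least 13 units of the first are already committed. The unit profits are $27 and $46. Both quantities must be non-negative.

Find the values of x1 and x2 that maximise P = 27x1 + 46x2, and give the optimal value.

Corner points and P = 27x1 + 46x2:
  (31/2, 0) → P = 837/2
  (13, 0) → P = 351
  (13, 10/3) → P = 1513/3

x1 = 13, x2 = 10/3, maximum P = 1513/3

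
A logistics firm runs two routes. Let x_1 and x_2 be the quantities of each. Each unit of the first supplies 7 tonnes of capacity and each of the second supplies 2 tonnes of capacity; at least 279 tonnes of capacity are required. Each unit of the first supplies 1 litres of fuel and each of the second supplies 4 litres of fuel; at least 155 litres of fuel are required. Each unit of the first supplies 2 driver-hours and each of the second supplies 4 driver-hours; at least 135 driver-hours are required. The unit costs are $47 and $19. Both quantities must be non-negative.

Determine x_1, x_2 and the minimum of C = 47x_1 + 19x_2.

The feasible region is unbounded (it extends along (0, 1), (1, 0)), but C strictly increases along every unbounded feasible direction, so there is no improving ray and the minimum is attained at a vertex.

At the optimal vertex, 7x_1 + 2x_2 = 279 and x_1 + 4x_2 = 155.
Solving simultaneously gives x_1 = 31, x_2 = 31.

x_1 = 31, x_2 = 31, minimum C = 2046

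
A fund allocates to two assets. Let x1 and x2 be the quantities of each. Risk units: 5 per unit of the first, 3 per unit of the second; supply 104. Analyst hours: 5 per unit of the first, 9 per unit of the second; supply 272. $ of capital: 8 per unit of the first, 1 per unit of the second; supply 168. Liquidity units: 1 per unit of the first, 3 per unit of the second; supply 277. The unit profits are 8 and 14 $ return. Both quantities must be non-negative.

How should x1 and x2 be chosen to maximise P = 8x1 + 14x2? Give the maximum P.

x1 = 4, x2 = 28, maximum P = 424

Extreme points and P = 8x1 + 14x2:
  (0, 0) → P = 0
  (0, 272/9) → P = 3808/9
  (104/5, 0) → P = 832/5
  (4, 28) → P = 424

At the optimal vertex, 5x1 + 3x2 = 104 and 5x1 + 9x2 = 272.
Solving simultaneously gives x1 = 4, x2 = 28.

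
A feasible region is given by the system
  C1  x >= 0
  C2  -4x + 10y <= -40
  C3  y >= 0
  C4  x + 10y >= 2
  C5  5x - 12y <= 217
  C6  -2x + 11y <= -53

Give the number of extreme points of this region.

3

Of the 15 pairwise boundary intersections, those satisfying every inequality are:
  (217/5, 0)
  (53/2, 0)
  (1751/31, 169/31)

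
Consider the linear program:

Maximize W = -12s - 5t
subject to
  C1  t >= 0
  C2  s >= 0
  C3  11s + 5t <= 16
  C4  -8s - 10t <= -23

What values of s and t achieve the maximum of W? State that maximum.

s = 0, t = 23/10, maximum W = -23/2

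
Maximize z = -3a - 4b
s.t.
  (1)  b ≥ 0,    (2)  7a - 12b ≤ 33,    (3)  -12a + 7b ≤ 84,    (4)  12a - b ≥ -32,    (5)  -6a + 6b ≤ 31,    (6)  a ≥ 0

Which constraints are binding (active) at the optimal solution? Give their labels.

(1) and (6)

Extreme points and z = -3a - 4b:
  (33/7, 0) → z = -99/7
  (0, 0) → z = 0
  (0, 31/6) → z = -62/3
The feasible region is unbounded (it extends along (12, 7), (1, 1)), but z strictly decreases along every unbounded feasible direction, so there is no improving ray and the maximum is attained at a vertex.

The maximum is at (0, 0). Substituting into each constraint, equality holds for (1) and (6); the remaining constraints have slack.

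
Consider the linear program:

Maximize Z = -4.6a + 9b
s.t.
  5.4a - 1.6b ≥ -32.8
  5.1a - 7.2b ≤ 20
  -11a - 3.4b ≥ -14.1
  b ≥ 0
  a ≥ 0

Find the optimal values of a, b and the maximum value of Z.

a = 0, b = 141/34, maximum Z = 1269/34

Vertices and Z = -4.6a + 9b:
  (141/110, 0) → Z = -3243/550
  (0, 141/34) → Z = 1269/34
  (0, 0) → Z = 0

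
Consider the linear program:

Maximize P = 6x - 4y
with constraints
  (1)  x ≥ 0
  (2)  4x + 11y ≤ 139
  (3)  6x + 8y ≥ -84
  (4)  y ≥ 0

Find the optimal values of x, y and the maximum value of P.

x = 139/4, y = 0, maximum P = 417/2

Vertices and P = 6x - 4y:
  (0, 139/11) → P = -556/11
  (0, 0) → P = 0
  (139/4, 0) → P = 417/2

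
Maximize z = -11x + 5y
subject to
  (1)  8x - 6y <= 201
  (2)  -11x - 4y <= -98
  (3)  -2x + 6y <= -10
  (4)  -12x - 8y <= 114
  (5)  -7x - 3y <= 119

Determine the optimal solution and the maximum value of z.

Corner points and z = -11x + 5y:
  (696/49, -1427/98) → z = -22447/98
  (191/6, 161/18) → z = -2749/9
  (314/37, 43/37) → z = -3239/37

The binding constraints are -11x - 4y = -98 and -2x + 6y = -10.
Solving simultaneously gives x = 314/37, y = 43/37.

x = 314/37, y = 43/37, maximum z = -3239/37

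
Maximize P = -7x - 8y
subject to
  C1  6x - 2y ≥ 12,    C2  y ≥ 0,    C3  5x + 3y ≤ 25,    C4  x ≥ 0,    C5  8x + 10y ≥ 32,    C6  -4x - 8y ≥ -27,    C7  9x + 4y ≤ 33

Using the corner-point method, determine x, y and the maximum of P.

x = 46/19, y = 24/19, maximum P = -514/19

Extreme points and P = -7x - 8y:
  (46/19, 24/19) → P = -514/19
  (75/28, 57/28) → P = -981/28
  (101/29, 12/29) → P = -803/29
  (39/14, 111/56) → P = -495/14

At the optimal vertex, 6x - 2y = 12 and 8x + 10y = 32.
Solving simultaneously gives x = 46/19, y = 24/19.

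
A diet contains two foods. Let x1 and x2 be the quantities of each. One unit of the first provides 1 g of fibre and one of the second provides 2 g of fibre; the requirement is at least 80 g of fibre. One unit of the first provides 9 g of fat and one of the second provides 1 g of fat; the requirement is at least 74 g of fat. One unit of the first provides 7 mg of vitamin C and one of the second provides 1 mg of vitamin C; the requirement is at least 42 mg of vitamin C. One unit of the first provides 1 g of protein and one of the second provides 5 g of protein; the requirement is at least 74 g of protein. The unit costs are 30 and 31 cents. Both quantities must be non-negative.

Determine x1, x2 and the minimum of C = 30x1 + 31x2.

Corner points and C = 30x1 + 31x2:
  (0, 74) → C = 2294
  (80, 0) → C = 2400
  (4, 38) → C = 1298
The feasible region is unbounded (it extends along (0, 1), (1, 0)), but C strictly increases along every unbounded feasible direction, so there is no improving ray and the minimum is attained at a vertex.

The binding constraints are x1 + 2x2 = 80 and 9x1 + x2 = 74.
Solving simultaneously gives x1 = 4, x2 = 38.

x1 = 4, x2 = 38, minimum C = 1298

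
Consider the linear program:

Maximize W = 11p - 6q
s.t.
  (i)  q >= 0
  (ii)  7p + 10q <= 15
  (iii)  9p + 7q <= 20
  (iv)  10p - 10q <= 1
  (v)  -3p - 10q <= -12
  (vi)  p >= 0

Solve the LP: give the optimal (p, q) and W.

At the optimal vertex, 7p + 10q = 15 and -3p - 10q = -12.
Solving simultaneously gives p = 3/4, q = 39/40.

p = 3/4, q = 39/40, maximum W = 12/5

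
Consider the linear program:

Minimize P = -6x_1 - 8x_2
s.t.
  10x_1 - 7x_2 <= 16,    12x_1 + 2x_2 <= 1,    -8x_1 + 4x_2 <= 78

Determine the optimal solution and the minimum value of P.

Vertices and P = -6x_1 - 8x_2:
  (3/8, -7/4) → P = 47/4
  (-305/8, -227/4) → P = 2731/4
  (-19/8, 59/4) → P = -415/4

The binding constraints are 12x_1 + 2x_2 = 1 and -8x_1 + 4x_2 = 78.
Solving simultaneously gives x_1 = -19/8, x_2 = 59/4.

x_1 = -19/8, x_2 = 59/4, minimum P = -415/4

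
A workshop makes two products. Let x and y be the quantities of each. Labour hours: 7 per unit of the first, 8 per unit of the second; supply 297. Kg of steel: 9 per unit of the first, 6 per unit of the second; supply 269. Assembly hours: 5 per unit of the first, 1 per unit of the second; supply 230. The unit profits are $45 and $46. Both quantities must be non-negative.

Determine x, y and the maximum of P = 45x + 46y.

x = 37/3, y = 79/3, maximum P = 5299/3

Vertices and P = 45x + 46y:
  (0, 0) → P = 0
  (0, 297/8) → P = 6831/4
  (269/9, 0) → P = 1345
  (37/3, 79/3) → P = 5299/3

The optimum lies where 7x + 8y = 297 and 9x + 6y = 269.
Solving simultaneously gives x = 37/3, y = 79/3.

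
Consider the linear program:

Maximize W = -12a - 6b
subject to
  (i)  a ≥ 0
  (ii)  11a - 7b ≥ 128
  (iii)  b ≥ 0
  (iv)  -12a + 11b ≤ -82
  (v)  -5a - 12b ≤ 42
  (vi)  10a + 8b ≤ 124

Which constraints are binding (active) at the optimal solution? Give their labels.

(ii) and (iii)

Feasible corners and W = -12a - 6b:
  (128/11, 0) → W = -1536/11
  (946/79, 42/79) → W = -11604/79
  (62/5, 0) → W = -744/5

The maximum is at (128/11, 0). Substituting into each constraint, equality holds for (ii) and (iii); the remaining constraints have slack.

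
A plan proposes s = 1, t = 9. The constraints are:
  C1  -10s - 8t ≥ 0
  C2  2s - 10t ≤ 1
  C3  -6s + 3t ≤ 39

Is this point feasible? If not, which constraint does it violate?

Constraint C1: -10s - 8t = -82, which is not ≥ 0. All other constraints are satisfied.

not feasible — violates C1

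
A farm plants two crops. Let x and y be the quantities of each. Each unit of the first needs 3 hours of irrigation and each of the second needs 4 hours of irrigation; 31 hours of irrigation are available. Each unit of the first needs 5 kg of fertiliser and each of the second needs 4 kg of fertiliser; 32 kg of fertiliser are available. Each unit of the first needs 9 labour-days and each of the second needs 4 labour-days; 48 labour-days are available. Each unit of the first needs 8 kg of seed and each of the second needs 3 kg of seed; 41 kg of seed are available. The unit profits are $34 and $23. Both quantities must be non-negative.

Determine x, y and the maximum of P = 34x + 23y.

x = 4, y = 3, maximum P = 205

The binding constraints are 5x + 4y = 32 and 9x + 4y = 48.
Solving simultaneously gives x = 4, y = 3.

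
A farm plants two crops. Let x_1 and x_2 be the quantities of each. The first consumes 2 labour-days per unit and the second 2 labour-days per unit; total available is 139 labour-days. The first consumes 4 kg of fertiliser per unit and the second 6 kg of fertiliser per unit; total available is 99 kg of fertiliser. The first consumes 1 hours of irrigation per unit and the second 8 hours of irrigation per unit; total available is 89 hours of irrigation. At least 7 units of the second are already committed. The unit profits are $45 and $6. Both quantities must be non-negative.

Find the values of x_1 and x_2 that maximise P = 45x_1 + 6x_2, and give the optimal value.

Corner points and P = 45x_1 + 6x_2:
  (0, 89/8) → P = 267/4
  (0, 7) → P = 42
  (129/13, 257/26) → P = 6576/13
  (57/4, 7) → P = 2733/4

At the optimal vertex, 4x_1 + 6x_2 = 99 and x_2 = 7.
Solving simultaneously gives x_1 = 57/4, x_2 = 7.

x_1 = 57/4, x_2 = 7, maximum P = 2733/4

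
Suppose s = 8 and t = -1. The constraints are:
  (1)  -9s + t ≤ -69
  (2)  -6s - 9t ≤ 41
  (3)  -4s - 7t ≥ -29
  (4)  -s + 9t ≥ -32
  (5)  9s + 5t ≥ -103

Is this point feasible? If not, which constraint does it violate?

feasible

(1): -73 ≤ -69 ✓
(2): -39 ≤ 41 ✓
(3): -25 ≥ -29 ✓
(4): -17 ≥ -32 ✓
(5): 67 ≥ -103 ✓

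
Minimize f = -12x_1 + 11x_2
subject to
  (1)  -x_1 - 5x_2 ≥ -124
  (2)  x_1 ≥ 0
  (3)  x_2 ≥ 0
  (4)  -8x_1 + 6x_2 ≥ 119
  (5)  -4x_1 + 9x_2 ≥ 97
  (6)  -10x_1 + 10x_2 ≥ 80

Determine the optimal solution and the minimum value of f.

x_1 = 0, x_2 = 119/6, minimum f = 1309/6

Vertices and f = -12x_1 + 11x_2:
  (0, 124/5) → f = 1364/5
  (149/46, 1111/46) → f = 10433/46
  (0, 119/6) → f = 1309/6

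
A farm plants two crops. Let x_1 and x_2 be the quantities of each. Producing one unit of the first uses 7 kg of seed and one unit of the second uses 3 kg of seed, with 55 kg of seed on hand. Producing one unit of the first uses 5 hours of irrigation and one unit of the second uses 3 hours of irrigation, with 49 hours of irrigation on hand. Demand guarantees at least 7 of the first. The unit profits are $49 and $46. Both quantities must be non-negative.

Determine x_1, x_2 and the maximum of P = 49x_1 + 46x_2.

Vertices and P = 49x_1 + 46x_2:
  (55/7, 0) → P = 385
  (7, 0) → P = 343
  (7, 2) → P = 435

At the optimal vertex, 7x_1 + 3x_2 = 55 and x_1 = 7.
Solving simultaneously gives x_1 = 7, x_2 = 2.

x_1 = 7, x_2 = 2, maximum P = 435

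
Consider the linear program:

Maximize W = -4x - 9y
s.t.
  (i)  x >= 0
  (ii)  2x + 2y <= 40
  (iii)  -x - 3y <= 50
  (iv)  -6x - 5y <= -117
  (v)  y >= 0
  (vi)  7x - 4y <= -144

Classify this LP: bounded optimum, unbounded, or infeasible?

The boundaries x = 0 and 7x - 4y = -144 meet at (0, 36), but that point violates 2x + 2y ≤ 40. Every candidate vertex is excluded by some other constraint, so the feasible region is empty.

infeasible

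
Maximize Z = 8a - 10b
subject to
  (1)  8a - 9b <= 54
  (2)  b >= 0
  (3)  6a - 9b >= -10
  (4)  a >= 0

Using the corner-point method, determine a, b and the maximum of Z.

Corner points and Z = 8a - 10b:
  (27/4, 0) → Z = 54
  (32, 202/9) → Z = 284/9
  (0, 0) → Z = 0
  (0, 10/9) → Z = -100/9

a = 27/4, b = 0, maximum Z = 54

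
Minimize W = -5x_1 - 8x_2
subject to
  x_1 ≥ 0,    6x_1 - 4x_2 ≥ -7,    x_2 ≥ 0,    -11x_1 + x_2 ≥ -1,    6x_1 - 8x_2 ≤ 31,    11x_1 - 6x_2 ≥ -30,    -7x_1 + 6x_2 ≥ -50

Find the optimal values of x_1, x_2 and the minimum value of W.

Extreme points and W = -5x_1 - 8x_2:
  (0, 7/4) → W = -14
  (0, 0) → W = 0
  (11/38, 83/38) → W = -719/38
  (1/11, 0) → W = -5/11

x_1 = 11/38, x_2 = 83/38, minimum W = -719/38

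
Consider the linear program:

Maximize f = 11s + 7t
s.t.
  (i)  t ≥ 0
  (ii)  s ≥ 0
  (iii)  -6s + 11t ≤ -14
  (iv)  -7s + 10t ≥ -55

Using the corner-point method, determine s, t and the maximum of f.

s = 465/17, t = 232/17, maximum f = 6739/17

Corner points and f = 11s + 7t:
  (7/3, 0) → f = 77/3
  (55/7, 0) → f = 605/7
  (465/17, 232/17) → f = 6739/17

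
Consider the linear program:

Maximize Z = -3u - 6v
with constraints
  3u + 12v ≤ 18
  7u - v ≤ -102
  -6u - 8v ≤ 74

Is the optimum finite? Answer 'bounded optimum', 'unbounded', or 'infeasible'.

bounded optimum

Extreme points and Z = -3u - 6v:
  (-402/29, 144/29) → Z = 342/29
  (-43/2, 55/8) → Z = 93/4
  (-445/31, 47/31) → Z = 1053/31
The feasible region has finitely many vertices and no improving ray; the maximum is 1053/31 at (-445/31, 47/31).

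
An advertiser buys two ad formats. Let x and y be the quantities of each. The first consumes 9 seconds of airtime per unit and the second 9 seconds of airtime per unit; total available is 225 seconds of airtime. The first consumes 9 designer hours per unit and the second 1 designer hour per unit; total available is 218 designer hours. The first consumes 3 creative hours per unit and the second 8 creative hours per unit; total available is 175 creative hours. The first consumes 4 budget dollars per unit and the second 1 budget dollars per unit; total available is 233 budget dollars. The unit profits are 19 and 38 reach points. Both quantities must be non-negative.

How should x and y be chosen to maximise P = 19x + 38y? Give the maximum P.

Feasible corners and P = 19x + 38y:
  (0, 0) → P = 0
  (0, 175/8) → P = 3325/4
  (218/9, 0) → P = 4142/9
  (193/8, 7/8) → P = 3933/8
  (5, 20) → P = 855

At the optimal vertex, 9x + 9y = 225 and 3x + 8y = 175.
Solving simultaneously gives x = 5, y = 20.

x = 5, y = 20, maximum P = 855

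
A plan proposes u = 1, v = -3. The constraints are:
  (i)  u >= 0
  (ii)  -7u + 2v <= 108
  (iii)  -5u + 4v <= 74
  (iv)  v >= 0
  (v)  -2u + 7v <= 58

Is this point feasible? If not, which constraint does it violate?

not feasible — violates (iv)

Constraint (iv): v = -3, which is not ≥ 0. All other constraints are satisfied.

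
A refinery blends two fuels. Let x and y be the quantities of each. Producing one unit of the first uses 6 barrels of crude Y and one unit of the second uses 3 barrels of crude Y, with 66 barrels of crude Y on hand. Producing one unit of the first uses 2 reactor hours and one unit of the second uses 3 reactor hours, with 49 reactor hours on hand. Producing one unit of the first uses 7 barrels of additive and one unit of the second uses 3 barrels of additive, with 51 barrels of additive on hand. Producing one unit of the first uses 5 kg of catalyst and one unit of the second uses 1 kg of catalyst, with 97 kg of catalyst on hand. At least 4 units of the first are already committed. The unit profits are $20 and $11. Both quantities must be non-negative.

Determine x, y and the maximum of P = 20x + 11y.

x = 4, y = 23/3, maximum P = 493/3

Vertices and P = 20x + 11y:
  (51/7, 0) → P = 1020/7
  (4, 0) → P = 80
  (4, 23/3) → P = 493/3

At the optimal vertex, 7x + 3y = 51 and x = 4.
Solving simultaneously gives x = 4, y = 23/3.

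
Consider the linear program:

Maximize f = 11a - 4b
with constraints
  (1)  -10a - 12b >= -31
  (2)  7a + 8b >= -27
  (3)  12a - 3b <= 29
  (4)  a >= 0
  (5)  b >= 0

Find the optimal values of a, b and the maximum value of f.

Feasible corners and f = 11a - 4b:
  (147/58, 41/87) → f = 4523/174
  (0, 31/12) → f = -31/3
  (29/12, 0) → f = 319/12
  (0, 0) → f = 0

a = 29/12, b = 0, maximum f = 319/12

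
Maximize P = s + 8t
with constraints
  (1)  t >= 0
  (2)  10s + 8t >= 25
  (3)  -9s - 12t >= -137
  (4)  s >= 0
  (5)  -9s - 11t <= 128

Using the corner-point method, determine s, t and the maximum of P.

s = 0, t = 137/12, maximum P = 274/3

Corner points and P = s + 8t:
  (5/2, 0) → P = 5/2
  (137/9, 0) → P = 137/9
  (0, 25/8) → P = 25
  (0, 137/12) → P = 274/3

The optimum lies where -9s - 12t = -137 and s = 0.
Solving simultaneously gives s = 0, t = 137/12.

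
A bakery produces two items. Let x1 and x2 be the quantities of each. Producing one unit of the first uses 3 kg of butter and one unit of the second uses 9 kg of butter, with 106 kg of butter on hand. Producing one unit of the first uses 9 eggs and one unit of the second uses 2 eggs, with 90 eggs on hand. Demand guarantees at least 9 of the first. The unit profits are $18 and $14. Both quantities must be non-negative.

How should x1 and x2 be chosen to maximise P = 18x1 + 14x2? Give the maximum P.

The binding constraints are 9x1 + 2x2 = 90 and x1 = 9.
Solving simultaneously gives x1 = 9, x2 = 9/2.

x1 = 9, x2 = 9/2, maximum P = 225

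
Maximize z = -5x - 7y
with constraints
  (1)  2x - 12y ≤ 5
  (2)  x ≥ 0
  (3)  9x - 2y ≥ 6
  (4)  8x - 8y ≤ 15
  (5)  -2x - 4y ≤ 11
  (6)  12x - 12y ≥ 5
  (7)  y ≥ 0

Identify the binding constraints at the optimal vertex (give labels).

Corner points and z = -5x - 7y:
  (31/42, 9/28) → z = -499/84
  (2/3, 0) → z = -10/3
  (15/8, 0) → z = -75/8
The feasible region is unbounded (it extends along (1, 1)), but z strictly decreases along every unbounded feasible direction, so there is no improving ray and the maximum is attained at a vertex.

The maximum is at (2/3, 0). Substituting into each constraint, equality holds for (3) and (7); the remaining constraints have slack.

(3) and (7)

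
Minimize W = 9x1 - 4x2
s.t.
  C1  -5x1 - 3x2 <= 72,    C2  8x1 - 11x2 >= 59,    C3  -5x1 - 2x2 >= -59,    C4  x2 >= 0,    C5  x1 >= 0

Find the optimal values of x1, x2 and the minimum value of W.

Feasible corners and W = 9x1 - 4x2:
  (767/71, 177/71) → W = 6195/71
  (59/8, 0) → W = 531/8
  (59/5, 0) → W = 531/5

The optimum lies where 8x1 - 11x2 = 59 and x2 = 0.
Solving simultaneously gives x1 = 59/8, x2 = 0.

x1 = 59/8, x2 = 0, minimum W = 531/8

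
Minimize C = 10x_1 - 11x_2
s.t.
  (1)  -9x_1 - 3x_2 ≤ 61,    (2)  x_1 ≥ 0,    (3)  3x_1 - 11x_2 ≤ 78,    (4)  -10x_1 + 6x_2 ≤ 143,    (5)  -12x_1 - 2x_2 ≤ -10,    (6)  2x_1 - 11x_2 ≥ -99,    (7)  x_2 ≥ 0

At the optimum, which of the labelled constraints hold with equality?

Corner points and C = 10x_1 - 11x_2:
  (0, 5) → C = -55
  (0, 9) → C = -99
  (177, 453/11) → C = 1317
  (26, 0) → C = 260
  (5/6, 0) → C = 25/3

The minimum is at (0, 9). Substituting into each constraint, equality holds for (2) and (6); the remaining constraints have slack.

(2) and (6)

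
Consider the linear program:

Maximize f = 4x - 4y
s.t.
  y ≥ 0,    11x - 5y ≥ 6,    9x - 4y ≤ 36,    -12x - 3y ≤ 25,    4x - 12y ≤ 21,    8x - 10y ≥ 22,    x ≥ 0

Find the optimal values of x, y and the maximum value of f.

Corner points and f = 4x - 4y:
  (4, 0) → f = 16
  (11/4, 0) → f = 11
  (136/29, 45/29) → f = 364/29

x = 4, y = 0, maximum f = 16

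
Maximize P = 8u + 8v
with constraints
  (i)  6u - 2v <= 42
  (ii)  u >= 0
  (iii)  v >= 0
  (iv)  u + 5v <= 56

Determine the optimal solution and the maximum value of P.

Feasible corners and P = 8u + 8v:
  (7, 0) → P = 56
  (161/16, 147/16) → P = 154
  (0, 0) → P = 0
  (0, 56/5) → P = 448/5

At the optimal vertex, 6u - 2v = 42 and u + 5v = 56.
Solving simultaneously gives u = 161/16, v = 147/16.

u = 161/16, v = 147/16, maximum P = 154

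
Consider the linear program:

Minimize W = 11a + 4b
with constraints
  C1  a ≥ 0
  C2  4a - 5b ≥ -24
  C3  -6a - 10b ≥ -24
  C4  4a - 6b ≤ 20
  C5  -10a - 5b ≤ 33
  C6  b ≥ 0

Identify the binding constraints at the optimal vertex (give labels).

C1 and C6

Vertices and W = 11a + 4b:
  (0, 12/5) → W = 48/5
  (0, 0) → W = 0
  (4, 0) → W = 44

The minimum is at (0, 0). Substituting into each constraint, equality holds for C1 and C6; the remaining constraints have slack.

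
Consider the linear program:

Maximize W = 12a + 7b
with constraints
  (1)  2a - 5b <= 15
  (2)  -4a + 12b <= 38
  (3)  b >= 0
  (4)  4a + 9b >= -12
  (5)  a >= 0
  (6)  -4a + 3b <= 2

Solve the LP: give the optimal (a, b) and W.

At the optimal vertex, 2a - 5b = 15 and -4a + 12b = 38.
Solving simultaneously gives a = 185/2, b = 34.

a = 185/2, b = 34, maximum W = 1348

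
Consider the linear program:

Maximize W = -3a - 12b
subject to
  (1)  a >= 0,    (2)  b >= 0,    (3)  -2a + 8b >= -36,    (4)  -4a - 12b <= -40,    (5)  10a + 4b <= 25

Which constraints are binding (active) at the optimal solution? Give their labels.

(4) and (5)

Feasible corners and W = -3a - 12b:
  (0, 10/3) → W = -40
  (0, 25/4) → W = -75
  (35/26, 75/26) → W = -1005/26

The maximum is at (35/26, 75/26). Substituting into each constraint, equality holds for (4) and (5); the remaining constraints have slack.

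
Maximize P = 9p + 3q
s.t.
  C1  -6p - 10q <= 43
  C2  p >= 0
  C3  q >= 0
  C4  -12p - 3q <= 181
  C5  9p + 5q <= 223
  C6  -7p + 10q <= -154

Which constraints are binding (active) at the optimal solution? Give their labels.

Extreme points and P = 9p + 3q:
  (223/9, 0) → P = 223
  (22, 0) → P = 198
  (24, 7/5) → P = 1101/5

The maximum is at (223/9, 0). Substituting into each constraint, equality holds for C3 and C5; the remaining constraints have slack.

C3 and C5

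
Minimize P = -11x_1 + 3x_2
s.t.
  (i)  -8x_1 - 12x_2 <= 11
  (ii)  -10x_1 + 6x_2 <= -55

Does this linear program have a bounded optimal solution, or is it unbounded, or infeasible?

From the feasible point (99/28, -275/84), moving in the direction (12, -8) keeps every constraint satisfied while P decreases without bound.

unbounded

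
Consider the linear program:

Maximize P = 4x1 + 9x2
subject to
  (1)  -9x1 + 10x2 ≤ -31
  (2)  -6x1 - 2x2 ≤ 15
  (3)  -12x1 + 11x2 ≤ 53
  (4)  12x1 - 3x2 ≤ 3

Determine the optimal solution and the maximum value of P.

Vertices and P = 4x1 + 9x2:
  (-44/39, -107/26) → P = -3241/78
  (-21/31, -115/31) → P = -1119/31
  (-13/14, -33/7) → P = -323/7

The optimum lies where -9x1 + 10x2 = -31 and 12x1 - 3x2 = 3.
Solving simultaneously gives x1 = -21/31, x2 = -115/31.

x1 = -21/31, x2 = -115/31, maximum P = -1119/31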